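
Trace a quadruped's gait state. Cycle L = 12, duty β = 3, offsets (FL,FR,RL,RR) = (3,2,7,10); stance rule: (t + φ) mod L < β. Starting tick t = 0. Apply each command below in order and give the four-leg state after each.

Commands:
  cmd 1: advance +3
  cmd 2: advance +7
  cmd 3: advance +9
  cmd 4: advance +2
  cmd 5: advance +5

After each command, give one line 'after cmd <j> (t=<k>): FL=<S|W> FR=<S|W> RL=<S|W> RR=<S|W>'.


start t=0: FL=W FR=S RL=W RR=W
cmd 1: advance +3 → t=3, phase=(6,5,10,1) → FL=W FR=W RL=W RR=S
cmd 2: advance +7 → t=10, phase=(1,0,5,8) → FL=S FR=S RL=W RR=W
cmd 3: advance +9 → t=19, phase=(10,9,2,5) → FL=W FR=W RL=S RR=W
cmd 4: advance +2 → t=21, phase=(0,11,4,7) → FL=S FR=W RL=W RR=W
cmd 5: advance +5 → t=26, phase=(5,4,9,0) → FL=W FR=W RL=W RR=S

after cmd 1 (t=3): FL=W FR=W RL=W RR=S
after cmd 2 (t=10): FL=S FR=S RL=W RR=W
after cmd 3 (t=19): FL=W FR=W RL=S RR=W
after cmd 4 (t=21): FL=S FR=W RL=W RR=W
after cmd 5 (t=26): FL=W FR=W RL=W RR=S


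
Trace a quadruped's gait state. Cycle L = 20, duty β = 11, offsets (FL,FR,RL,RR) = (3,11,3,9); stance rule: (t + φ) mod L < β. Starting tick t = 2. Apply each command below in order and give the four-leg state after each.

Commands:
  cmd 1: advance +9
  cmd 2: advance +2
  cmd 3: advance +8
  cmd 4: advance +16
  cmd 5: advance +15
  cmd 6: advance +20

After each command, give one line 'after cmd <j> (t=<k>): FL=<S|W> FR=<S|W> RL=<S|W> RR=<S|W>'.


after cmd 1 (t=11): FL=W FR=S RL=W RR=S
after cmd 2 (t=13): FL=W FR=S RL=W RR=S
after cmd 3 (t=21): FL=S FR=W RL=S RR=S
after cmd 4 (t=37): FL=S FR=S RL=S RR=S
after cmd 5 (t=52): FL=W FR=S RL=W RR=S
after cmd 6 (t=72): FL=W FR=S RL=W RR=S

start t=2: FL=S FR=W RL=S RR=W
cmd 1: advance +9 → t=11, phase=(14,2,14,0) → FL=W FR=S RL=W RR=S
cmd 2: advance +2 → t=13, phase=(16,4,16,2) → FL=W FR=S RL=W RR=S
cmd 3: advance +8 → t=21, phase=(4,12,4,10) → FL=S FR=W RL=S RR=S
cmd 4: advance +16 → t=37, phase=(0,8,0,6) → FL=S FR=S RL=S RR=S
cmd 5: advance +15 → t=52, phase=(15,3,15,1) → FL=W FR=S RL=W RR=S
cmd 6: advance +20 → t=72, phase=(15,3,15,1) → FL=W FR=S RL=W RR=S


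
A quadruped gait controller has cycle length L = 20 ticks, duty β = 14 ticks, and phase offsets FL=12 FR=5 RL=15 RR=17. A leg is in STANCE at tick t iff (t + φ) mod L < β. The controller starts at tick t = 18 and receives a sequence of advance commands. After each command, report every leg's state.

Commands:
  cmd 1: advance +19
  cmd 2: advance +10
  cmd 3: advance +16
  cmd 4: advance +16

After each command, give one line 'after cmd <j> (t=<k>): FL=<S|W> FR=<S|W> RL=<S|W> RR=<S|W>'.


after cmd 1 (t=37): FL=S FR=S RL=S RR=W
after cmd 2 (t=47): FL=W FR=S RL=S RR=S
after cmd 3 (t=63): FL=W FR=S RL=W RR=S
after cmd 4 (t=79): FL=S FR=S RL=W RR=W

start t=18: FL=S FR=S RL=S RR=W
cmd 1: advance +19 → t=37, phase=(9,2,12,14) → FL=S FR=S RL=S RR=W
cmd 2: advance +10 → t=47, phase=(19,12,2,4) → FL=W FR=S RL=S RR=S
cmd 3: advance +16 → t=63, phase=(15,8,18,0) → FL=W FR=S RL=W RR=S
cmd 4: advance +16 → t=79, phase=(11,4,14,16) → FL=S FR=S RL=W RR=W


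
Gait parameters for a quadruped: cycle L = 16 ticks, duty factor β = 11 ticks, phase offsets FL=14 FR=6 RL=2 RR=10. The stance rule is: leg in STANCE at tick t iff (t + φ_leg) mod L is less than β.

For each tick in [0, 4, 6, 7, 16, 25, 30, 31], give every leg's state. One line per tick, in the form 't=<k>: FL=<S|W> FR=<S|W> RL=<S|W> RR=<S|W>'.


t=0: phase=(14,6,2,10) vs β=11 → FL=W FR=S RL=S RR=S
t=4: phase=(2,10,6,14) vs β=11 → FL=S FR=S RL=S RR=W
t=6: phase=(4,12,8,0) vs β=11 → FL=S FR=W RL=S RR=S
t=7: phase=(5,13,9,1) vs β=11 → FL=S FR=W RL=S RR=S
t=16: phase=(14,6,2,10) vs β=11 → FL=W FR=S RL=S RR=S
t=25: phase=(7,15,11,3) vs β=11 → FL=S FR=W RL=W RR=S
t=30: phase=(12,4,0,8) vs β=11 → FL=W FR=S RL=S RR=S
t=31: phase=(13,5,1,9) vs β=11 → FL=W FR=S RL=S RR=S

t=0: FL=W FR=S RL=S RR=S
t=4: FL=S FR=S RL=S RR=W
t=6: FL=S FR=W RL=S RR=S
t=7: FL=S FR=W RL=S RR=S
t=16: FL=W FR=S RL=S RR=S
t=25: FL=S FR=W RL=W RR=S
t=30: FL=W FR=S RL=S RR=S
t=31: FL=W FR=S RL=S RR=S


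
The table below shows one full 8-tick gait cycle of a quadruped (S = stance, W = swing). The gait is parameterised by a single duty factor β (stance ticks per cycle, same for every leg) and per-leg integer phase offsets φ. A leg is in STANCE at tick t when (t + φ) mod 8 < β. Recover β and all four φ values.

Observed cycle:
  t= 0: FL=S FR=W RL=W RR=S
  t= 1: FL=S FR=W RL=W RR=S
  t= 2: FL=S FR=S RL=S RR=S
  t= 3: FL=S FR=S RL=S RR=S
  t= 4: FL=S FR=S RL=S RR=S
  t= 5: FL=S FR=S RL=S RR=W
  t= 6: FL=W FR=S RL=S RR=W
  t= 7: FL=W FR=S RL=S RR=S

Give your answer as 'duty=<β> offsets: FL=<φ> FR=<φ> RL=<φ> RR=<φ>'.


duty β = stance ticks per leg = 6
FL: stance ticks = 6; W→S at t=0 → φ=0
FR: stance ticks = 6; W→S at t=2 → φ=6
RL: stance ticks = 6; W→S at t=2 → φ=6
RR: stance ticks = 6; W→S at t=7 → φ=1

duty=6 offsets: FL=0 FR=6 RL=6 RR=1


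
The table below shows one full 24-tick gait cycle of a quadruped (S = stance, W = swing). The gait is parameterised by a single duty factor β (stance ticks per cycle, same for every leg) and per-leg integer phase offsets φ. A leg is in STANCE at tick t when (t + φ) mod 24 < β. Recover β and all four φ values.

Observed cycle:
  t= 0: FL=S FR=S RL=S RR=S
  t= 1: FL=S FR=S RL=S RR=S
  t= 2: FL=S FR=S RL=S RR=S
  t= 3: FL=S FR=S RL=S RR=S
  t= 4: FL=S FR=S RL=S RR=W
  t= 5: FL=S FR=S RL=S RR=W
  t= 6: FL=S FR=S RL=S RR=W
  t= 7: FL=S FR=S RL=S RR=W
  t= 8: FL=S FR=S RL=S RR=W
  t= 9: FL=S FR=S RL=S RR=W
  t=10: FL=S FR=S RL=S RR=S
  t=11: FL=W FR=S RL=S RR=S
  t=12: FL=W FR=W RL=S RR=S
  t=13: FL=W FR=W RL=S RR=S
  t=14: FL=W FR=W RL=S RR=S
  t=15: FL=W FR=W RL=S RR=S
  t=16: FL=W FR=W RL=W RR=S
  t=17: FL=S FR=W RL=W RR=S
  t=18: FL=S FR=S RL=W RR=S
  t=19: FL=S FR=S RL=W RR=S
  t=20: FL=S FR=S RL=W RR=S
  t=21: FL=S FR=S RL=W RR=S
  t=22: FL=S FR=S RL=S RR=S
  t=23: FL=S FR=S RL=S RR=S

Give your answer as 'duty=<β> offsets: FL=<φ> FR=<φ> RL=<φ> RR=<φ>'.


duty=18 offsets: FL=7 FR=6 RL=2 RR=14

duty β = stance ticks per leg = 18
FL: stance ticks = 18; W→S at t=17 → φ=7
FR: stance ticks = 18; W→S at t=18 → φ=6
RL: stance ticks = 18; W→S at t=22 → φ=2
RR: stance ticks = 18; W→S at t=10 → φ=14


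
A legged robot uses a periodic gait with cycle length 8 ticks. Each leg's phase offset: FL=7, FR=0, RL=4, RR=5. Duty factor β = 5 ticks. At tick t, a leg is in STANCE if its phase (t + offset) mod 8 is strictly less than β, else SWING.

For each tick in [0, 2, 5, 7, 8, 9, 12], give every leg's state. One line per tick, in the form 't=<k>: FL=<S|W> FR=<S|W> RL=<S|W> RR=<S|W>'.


t=0: phase=(7,0,4,5) vs β=5 → FL=W FR=S RL=S RR=W
t=2: phase=(1,2,6,7) vs β=5 → FL=S FR=S RL=W RR=W
t=5: phase=(4,5,1,2) vs β=5 → FL=S FR=W RL=S RR=S
t=7: phase=(6,7,3,4) vs β=5 → FL=W FR=W RL=S RR=S
t=8: phase=(7,0,4,5) vs β=5 → FL=W FR=S RL=S RR=W
t=9: phase=(0,1,5,6) vs β=5 → FL=S FR=S RL=W RR=W
t=12: phase=(3,4,0,1) vs β=5 → FL=S FR=S RL=S RR=S

t=0: FL=W FR=S RL=S RR=W
t=2: FL=S FR=S RL=W RR=W
t=5: FL=S FR=W RL=S RR=S
t=7: FL=W FR=W RL=S RR=S
t=8: FL=W FR=S RL=S RR=W
t=9: FL=S FR=S RL=W RR=W
t=12: FL=S FR=S RL=S RR=S


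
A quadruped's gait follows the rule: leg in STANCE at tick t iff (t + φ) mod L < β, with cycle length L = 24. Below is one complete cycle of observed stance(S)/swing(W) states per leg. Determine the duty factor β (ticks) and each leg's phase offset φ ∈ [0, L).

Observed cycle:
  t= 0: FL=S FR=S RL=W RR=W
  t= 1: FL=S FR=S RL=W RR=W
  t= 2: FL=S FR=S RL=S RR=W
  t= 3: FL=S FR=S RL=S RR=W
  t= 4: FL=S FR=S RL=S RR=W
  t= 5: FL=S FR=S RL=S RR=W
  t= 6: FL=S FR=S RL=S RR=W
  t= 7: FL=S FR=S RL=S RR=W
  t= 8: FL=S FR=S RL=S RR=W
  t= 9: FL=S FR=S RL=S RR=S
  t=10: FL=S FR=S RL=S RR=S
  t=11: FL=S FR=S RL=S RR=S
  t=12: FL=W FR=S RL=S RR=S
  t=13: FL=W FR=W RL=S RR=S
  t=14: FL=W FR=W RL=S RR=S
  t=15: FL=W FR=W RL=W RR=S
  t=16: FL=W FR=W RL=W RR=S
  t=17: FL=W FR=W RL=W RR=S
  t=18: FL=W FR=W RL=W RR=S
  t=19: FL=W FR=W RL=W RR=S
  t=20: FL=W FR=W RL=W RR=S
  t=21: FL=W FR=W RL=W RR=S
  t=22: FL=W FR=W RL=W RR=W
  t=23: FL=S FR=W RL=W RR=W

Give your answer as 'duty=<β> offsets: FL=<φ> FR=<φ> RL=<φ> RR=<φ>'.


duty β = stance ticks per leg = 13
FL: stance ticks = 13; W→S at t=23 → φ=1
FR: stance ticks = 13; W→S at t=0 → φ=0
RL: stance ticks = 13; W→S at t=2 → φ=22
RR: stance ticks = 13; W→S at t=9 → φ=15

duty=13 offsets: FL=1 FR=0 RL=22 RR=15


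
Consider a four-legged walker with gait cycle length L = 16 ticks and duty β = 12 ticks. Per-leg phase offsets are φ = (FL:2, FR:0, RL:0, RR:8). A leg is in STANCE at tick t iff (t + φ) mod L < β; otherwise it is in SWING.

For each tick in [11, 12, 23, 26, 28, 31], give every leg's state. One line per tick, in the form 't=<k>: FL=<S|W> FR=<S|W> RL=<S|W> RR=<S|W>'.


t=11: phase=(13,11,11,3) vs β=12 → FL=W FR=S RL=S RR=S
t=12: phase=(14,12,12,4) vs β=12 → FL=W FR=W RL=W RR=S
t=23: phase=(9,7,7,15) vs β=12 → FL=S FR=S RL=S RR=W
t=26: phase=(12,10,10,2) vs β=12 → FL=W FR=S RL=S RR=S
t=28: phase=(14,12,12,4) vs β=12 → FL=W FR=W RL=W RR=S
t=31: phase=(1,15,15,7) vs β=12 → FL=S FR=W RL=W RR=S

t=11: FL=W FR=S RL=S RR=S
t=12: FL=W FR=W RL=W RR=S
t=23: FL=S FR=S RL=S RR=W
t=26: FL=W FR=S RL=S RR=S
t=28: FL=W FR=W RL=W RR=S
t=31: FL=S FR=W RL=W RR=S


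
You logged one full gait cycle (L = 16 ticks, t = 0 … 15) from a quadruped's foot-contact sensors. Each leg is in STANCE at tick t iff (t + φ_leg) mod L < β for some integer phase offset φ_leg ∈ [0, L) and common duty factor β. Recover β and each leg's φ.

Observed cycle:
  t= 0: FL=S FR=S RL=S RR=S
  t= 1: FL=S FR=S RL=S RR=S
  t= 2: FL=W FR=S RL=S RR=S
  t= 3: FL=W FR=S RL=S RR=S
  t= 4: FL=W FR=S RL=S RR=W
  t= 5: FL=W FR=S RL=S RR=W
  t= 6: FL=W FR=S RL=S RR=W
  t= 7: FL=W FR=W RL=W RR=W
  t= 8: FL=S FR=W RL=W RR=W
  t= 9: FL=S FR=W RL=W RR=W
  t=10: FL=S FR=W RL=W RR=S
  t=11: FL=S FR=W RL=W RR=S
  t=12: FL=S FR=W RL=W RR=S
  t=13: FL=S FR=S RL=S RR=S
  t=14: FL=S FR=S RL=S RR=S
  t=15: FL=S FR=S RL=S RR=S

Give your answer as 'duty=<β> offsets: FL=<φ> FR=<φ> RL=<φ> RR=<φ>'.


duty β = stance ticks per leg = 10
FL: stance ticks = 10; W→S at t=8 → φ=8
FR: stance ticks = 10; W→S at t=13 → φ=3
RL: stance ticks = 10; W→S at t=13 → φ=3
RR: stance ticks = 10; W→S at t=10 → φ=6

duty=10 offsets: FL=8 FR=3 RL=3 RR=6


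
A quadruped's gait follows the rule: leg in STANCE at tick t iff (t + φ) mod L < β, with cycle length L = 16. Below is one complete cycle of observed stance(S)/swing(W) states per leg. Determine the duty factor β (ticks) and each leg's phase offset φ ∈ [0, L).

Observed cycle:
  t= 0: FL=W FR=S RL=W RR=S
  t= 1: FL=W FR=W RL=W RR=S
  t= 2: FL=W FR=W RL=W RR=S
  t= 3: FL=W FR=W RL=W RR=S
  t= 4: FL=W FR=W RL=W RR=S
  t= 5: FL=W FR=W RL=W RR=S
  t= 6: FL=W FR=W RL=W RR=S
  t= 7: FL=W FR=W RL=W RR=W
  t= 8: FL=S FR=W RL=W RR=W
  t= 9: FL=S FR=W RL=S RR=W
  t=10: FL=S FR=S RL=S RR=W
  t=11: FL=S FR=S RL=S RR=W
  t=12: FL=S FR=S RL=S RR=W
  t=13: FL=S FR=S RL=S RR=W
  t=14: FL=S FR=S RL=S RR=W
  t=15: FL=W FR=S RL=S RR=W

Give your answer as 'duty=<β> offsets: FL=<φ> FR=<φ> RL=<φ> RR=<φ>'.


duty β = stance ticks per leg = 7
FL: stance ticks = 7; W→S at t=8 → φ=8
FR: stance ticks = 7; W→S at t=10 → φ=6
RL: stance ticks = 7; W→S at t=9 → φ=7
RR: stance ticks = 7; W→S at t=0 → φ=0

duty=7 offsets: FL=8 FR=6 RL=7 RR=0


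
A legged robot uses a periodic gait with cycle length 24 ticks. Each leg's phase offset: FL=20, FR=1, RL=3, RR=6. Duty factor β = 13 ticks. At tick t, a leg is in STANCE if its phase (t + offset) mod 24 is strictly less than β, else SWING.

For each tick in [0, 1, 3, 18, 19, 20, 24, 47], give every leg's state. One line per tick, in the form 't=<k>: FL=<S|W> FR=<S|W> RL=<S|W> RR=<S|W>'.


t=0: phase=(20,1,3,6) vs β=13 → FL=W FR=S RL=S RR=S
t=1: phase=(21,2,4,7) vs β=13 → FL=W FR=S RL=S RR=S
t=3: phase=(23,4,6,9) vs β=13 → FL=W FR=S RL=S RR=S
t=18: phase=(14,19,21,0) vs β=13 → FL=W FR=W RL=W RR=S
t=19: phase=(15,20,22,1) vs β=13 → FL=W FR=W RL=W RR=S
t=20: phase=(16,21,23,2) vs β=13 → FL=W FR=W RL=W RR=S
t=24: phase=(20,1,3,6) vs β=13 → FL=W FR=S RL=S RR=S
t=47: phase=(19,0,2,5) vs β=13 → FL=W FR=S RL=S RR=S

t=0: FL=W FR=S RL=S RR=S
t=1: FL=W FR=S RL=S RR=S
t=3: FL=W FR=S RL=S RR=S
t=18: FL=W FR=W RL=W RR=S
t=19: FL=W FR=W RL=W RR=S
t=20: FL=W FR=W RL=W RR=S
t=24: FL=W FR=S RL=S RR=S
t=47: FL=W FR=S RL=S RR=S


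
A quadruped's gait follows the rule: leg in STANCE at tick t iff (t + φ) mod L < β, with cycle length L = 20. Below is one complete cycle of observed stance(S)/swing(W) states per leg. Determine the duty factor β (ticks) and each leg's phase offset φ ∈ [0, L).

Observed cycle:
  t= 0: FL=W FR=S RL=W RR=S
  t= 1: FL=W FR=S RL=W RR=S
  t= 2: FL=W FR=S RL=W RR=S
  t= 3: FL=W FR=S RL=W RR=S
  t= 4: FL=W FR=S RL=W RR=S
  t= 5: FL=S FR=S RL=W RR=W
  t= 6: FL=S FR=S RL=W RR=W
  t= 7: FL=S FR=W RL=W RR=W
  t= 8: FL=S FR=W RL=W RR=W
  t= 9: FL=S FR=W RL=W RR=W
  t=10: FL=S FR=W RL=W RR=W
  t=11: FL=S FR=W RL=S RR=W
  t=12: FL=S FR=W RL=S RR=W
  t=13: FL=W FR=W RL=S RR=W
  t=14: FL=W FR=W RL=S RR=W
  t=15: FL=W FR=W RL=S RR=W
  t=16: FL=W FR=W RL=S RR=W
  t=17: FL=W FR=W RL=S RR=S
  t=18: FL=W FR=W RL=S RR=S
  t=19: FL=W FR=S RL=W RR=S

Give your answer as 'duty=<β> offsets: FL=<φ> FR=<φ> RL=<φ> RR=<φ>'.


duty β = stance ticks per leg = 8
FL: stance ticks = 8; W→S at t=5 → φ=15
FR: stance ticks = 8; W→S at t=19 → φ=1
RL: stance ticks = 8; W→S at t=11 → φ=9
RR: stance ticks = 8; W→S at t=17 → φ=3

duty=8 offsets: FL=15 FR=1 RL=9 RR=3


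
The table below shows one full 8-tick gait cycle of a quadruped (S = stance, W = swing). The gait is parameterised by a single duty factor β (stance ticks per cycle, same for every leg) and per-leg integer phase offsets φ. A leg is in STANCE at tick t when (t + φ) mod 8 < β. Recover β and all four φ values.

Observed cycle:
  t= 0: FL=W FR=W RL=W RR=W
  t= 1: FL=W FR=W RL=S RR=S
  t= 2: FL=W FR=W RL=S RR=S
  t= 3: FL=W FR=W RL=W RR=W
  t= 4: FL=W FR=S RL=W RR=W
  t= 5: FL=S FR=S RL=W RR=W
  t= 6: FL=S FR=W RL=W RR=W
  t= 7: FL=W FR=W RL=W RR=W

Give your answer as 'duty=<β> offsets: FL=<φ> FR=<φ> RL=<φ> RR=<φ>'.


duty β = stance ticks per leg = 2
FL: stance ticks = 2; W→S at t=5 → φ=3
FR: stance ticks = 2; W→S at t=4 → φ=4
RL: stance ticks = 2; W→S at t=1 → φ=7
RR: stance ticks = 2; W→S at t=1 → φ=7

duty=2 offsets: FL=3 FR=4 RL=7 RR=7


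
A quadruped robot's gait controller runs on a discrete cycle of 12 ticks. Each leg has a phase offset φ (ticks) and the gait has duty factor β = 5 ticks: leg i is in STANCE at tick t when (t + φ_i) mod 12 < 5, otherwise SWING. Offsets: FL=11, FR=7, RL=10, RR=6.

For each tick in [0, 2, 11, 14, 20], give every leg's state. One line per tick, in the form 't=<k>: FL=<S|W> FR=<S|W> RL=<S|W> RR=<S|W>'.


t=0: phase=(11,7,10,6) vs β=5 → FL=W FR=W RL=W RR=W
t=2: phase=(1,9,0,8) vs β=5 → FL=S FR=W RL=S RR=W
t=11: phase=(10,6,9,5) vs β=5 → FL=W FR=W RL=W RR=W
t=14: phase=(1,9,0,8) vs β=5 → FL=S FR=W RL=S RR=W
t=20: phase=(7,3,6,2) vs β=5 → FL=W FR=S RL=W RR=S

t=0: FL=W FR=W RL=W RR=W
t=2: FL=S FR=W RL=S RR=W
t=11: FL=W FR=W RL=W RR=W
t=14: FL=S FR=W RL=S RR=W
t=20: FL=W FR=S RL=W RR=S


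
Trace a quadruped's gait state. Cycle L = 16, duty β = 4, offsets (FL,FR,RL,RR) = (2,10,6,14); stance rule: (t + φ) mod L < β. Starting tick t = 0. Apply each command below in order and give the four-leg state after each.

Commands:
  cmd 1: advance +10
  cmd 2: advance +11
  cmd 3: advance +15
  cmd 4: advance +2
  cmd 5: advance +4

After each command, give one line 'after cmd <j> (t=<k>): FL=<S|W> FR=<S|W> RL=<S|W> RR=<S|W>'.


after cmd 1 (t=10): FL=W FR=W RL=S RR=W
after cmd 2 (t=21): FL=W FR=W RL=W RR=S
after cmd 3 (t=36): FL=W FR=W RL=W RR=S
after cmd 4 (t=38): FL=W FR=S RL=W RR=W
after cmd 5 (t=42): FL=W FR=W RL=S RR=W

start t=0: FL=S FR=W RL=W RR=W
cmd 1: advance +10 → t=10, phase=(12,4,0,8) → FL=W FR=W RL=S RR=W
cmd 2: advance +11 → t=21, phase=(7,15,11,3) → FL=W FR=W RL=W RR=S
cmd 3: advance +15 → t=36, phase=(6,14,10,2) → FL=W FR=W RL=W RR=S
cmd 4: advance +2 → t=38, phase=(8,0,12,4) → FL=W FR=S RL=W RR=W
cmd 5: advance +4 → t=42, phase=(12,4,0,8) → FL=W FR=W RL=S RR=W


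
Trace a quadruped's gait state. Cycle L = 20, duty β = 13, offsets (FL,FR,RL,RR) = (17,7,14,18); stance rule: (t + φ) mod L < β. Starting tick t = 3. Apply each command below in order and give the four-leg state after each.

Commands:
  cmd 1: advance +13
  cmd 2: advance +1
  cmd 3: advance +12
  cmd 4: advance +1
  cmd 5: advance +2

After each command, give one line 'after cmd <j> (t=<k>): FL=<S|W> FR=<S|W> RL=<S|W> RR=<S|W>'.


after cmd 1 (t=16): FL=W FR=S RL=S RR=W
after cmd 2 (t=17): FL=W FR=S RL=S RR=W
after cmd 3 (t=29): FL=S FR=W RL=S RR=S
after cmd 4 (t=30): FL=S FR=W RL=S RR=S
after cmd 5 (t=32): FL=S FR=W RL=S RR=S

start t=3: FL=S FR=S RL=W RR=S
cmd 1: advance +13 → t=16, phase=(13,3,10,14) → FL=W FR=S RL=S RR=W
cmd 2: advance +1 → t=17, phase=(14,4,11,15) → FL=W FR=S RL=S RR=W
cmd 3: advance +12 → t=29, phase=(6,16,3,7) → FL=S FR=W RL=S RR=S
cmd 4: advance +1 → t=30, phase=(7,17,4,8) → FL=S FR=W RL=S RR=S
cmd 5: advance +2 → t=32, phase=(9,19,6,10) → FL=S FR=W RL=S RR=S


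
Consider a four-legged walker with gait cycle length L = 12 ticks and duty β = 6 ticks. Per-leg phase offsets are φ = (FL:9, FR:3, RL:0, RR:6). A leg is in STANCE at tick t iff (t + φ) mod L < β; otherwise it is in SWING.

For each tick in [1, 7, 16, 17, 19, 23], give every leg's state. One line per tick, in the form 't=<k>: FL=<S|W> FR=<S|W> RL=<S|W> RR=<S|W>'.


t=1: FL=W FR=S RL=S RR=W
t=7: FL=S FR=W RL=W RR=S
t=16: FL=S FR=W RL=S RR=W
t=17: FL=S FR=W RL=S RR=W
t=19: FL=S FR=W RL=W RR=S
t=23: FL=W FR=S RL=W RR=S

t=1: phase=(10,4,1,7) vs β=6 → FL=W FR=S RL=S RR=W
t=7: phase=(4,10,7,1) vs β=6 → FL=S FR=W RL=W RR=S
t=16: phase=(1,7,4,10) vs β=6 → FL=S FR=W RL=S RR=W
t=17: phase=(2,8,5,11) vs β=6 → FL=S FR=W RL=S RR=W
t=19: phase=(4,10,7,1) vs β=6 → FL=S FR=W RL=W RR=S
t=23: phase=(8,2,11,5) vs β=6 → FL=W FR=S RL=W RR=S


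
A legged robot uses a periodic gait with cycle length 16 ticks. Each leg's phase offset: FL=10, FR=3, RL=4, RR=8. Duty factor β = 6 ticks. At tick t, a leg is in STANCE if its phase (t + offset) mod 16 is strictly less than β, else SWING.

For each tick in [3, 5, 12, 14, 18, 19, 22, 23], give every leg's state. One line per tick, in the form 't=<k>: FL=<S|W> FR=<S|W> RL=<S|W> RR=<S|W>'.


t=3: FL=W FR=W RL=W RR=W
t=5: FL=W FR=W RL=W RR=W
t=12: FL=W FR=W RL=S RR=S
t=14: FL=W FR=S RL=S RR=W
t=18: FL=W FR=S RL=W RR=W
t=19: FL=W FR=W RL=W RR=W
t=22: FL=S FR=W RL=W RR=W
t=23: FL=S FR=W RL=W RR=W

t=3: phase=(13,6,7,11) vs β=6 → FL=W FR=W RL=W RR=W
t=5: phase=(15,8,9,13) vs β=6 → FL=W FR=W RL=W RR=W
t=12: phase=(6,15,0,4) vs β=6 → FL=W FR=W RL=S RR=S
t=14: phase=(8,1,2,6) vs β=6 → FL=W FR=S RL=S RR=W
t=18: phase=(12,5,6,10) vs β=6 → FL=W FR=S RL=W RR=W
t=19: phase=(13,6,7,11) vs β=6 → FL=W FR=W RL=W RR=W
t=22: phase=(0,9,10,14) vs β=6 → FL=S FR=W RL=W RR=W
t=23: phase=(1,10,11,15) vs β=6 → FL=S FR=W RL=W RR=W


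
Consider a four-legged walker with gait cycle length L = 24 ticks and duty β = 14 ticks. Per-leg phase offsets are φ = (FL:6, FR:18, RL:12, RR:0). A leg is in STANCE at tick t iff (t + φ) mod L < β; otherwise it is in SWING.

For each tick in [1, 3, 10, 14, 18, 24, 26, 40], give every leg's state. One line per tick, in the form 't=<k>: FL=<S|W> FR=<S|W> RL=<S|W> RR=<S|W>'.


t=1: FL=S FR=W RL=S RR=S
t=3: FL=S FR=W RL=W RR=S
t=10: FL=W FR=S RL=W RR=S
t=14: FL=W FR=S RL=S RR=W
t=18: FL=S FR=S RL=S RR=W
t=24: FL=S FR=W RL=S RR=S
t=26: FL=S FR=W RL=W RR=S
t=40: FL=W FR=S RL=S RR=W

t=1: phase=(7,19,13,1) vs β=14 → FL=S FR=W RL=S RR=S
t=3: phase=(9,21,15,3) vs β=14 → FL=S FR=W RL=W RR=S
t=10: phase=(16,4,22,10) vs β=14 → FL=W FR=S RL=W RR=S
t=14: phase=(20,8,2,14) vs β=14 → FL=W FR=S RL=S RR=W
t=18: phase=(0,12,6,18) vs β=14 → FL=S FR=S RL=S RR=W
t=24: phase=(6,18,12,0) vs β=14 → FL=S FR=W RL=S RR=S
t=26: phase=(8,20,14,2) vs β=14 → FL=S FR=W RL=W RR=S
t=40: phase=(22,10,4,16) vs β=14 → FL=W FR=S RL=S RR=W


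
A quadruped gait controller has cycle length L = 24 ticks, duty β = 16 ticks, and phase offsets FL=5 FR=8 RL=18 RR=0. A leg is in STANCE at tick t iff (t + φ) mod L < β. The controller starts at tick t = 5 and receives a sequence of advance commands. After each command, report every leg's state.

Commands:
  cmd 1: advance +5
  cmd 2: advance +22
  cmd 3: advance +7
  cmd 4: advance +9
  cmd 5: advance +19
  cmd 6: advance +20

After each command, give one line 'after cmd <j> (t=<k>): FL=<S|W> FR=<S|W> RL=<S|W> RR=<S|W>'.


start t=5: FL=S FR=S RL=W RR=S
cmd 1: advance +5 → t=10, phase=(15,18,4,10) → FL=S FR=W RL=S RR=S
cmd 2: advance +22 → t=32, phase=(13,16,2,8) → FL=S FR=W RL=S RR=S
cmd 3: advance +7 → t=39, phase=(20,23,9,15) → FL=W FR=W RL=S RR=S
cmd 4: advance +9 → t=48, phase=(5,8,18,0) → FL=S FR=S RL=W RR=S
cmd 5: advance +19 → t=67, phase=(0,3,13,19) → FL=S FR=S RL=S RR=W
cmd 6: advance +20 → t=87, phase=(20,23,9,15) → FL=W FR=W RL=S RR=S

after cmd 1 (t=10): FL=S FR=W RL=S RR=S
after cmd 2 (t=32): FL=S FR=W RL=S RR=S
after cmd 3 (t=39): FL=W FR=W RL=S RR=S
after cmd 4 (t=48): FL=S FR=S RL=W RR=S
after cmd 5 (t=67): FL=S FR=S RL=S RR=W
after cmd 6 (t=87): FL=W FR=W RL=S RR=S


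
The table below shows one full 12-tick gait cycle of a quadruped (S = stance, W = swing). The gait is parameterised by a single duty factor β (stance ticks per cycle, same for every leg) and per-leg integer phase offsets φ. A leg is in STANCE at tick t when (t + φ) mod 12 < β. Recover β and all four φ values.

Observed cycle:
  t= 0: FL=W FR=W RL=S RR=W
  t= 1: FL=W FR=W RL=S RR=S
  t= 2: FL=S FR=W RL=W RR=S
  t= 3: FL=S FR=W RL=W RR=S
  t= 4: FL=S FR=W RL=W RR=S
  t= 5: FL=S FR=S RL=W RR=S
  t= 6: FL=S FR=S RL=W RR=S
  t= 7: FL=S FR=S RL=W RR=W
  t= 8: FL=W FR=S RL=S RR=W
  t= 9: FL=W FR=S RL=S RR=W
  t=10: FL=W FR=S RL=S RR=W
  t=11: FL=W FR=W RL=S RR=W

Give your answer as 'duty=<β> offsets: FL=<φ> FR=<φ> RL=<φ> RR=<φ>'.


duty=6 offsets: FL=10 FR=7 RL=4 RR=11

duty β = stance ticks per leg = 6
FL: stance ticks = 6; W→S at t=2 → φ=10
FR: stance ticks = 6; W→S at t=5 → φ=7
RL: stance ticks = 6; W→S at t=8 → φ=4
RR: stance ticks = 6; W→S at t=1 → φ=11


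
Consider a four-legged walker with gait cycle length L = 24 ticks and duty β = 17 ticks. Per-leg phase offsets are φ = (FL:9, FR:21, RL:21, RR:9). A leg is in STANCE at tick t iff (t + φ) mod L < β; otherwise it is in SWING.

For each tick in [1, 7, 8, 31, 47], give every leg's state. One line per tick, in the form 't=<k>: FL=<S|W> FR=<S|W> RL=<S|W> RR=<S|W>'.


t=1: FL=S FR=W RL=W RR=S
t=7: FL=S FR=S RL=S RR=S
t=8: FL=W FR=S RL=S RR=W
t=31: FL=S FR=S RL=S RR=S
t=47: FL=S FR=W RL=W RR=S

t=1: phase=(10,22,22,10) vs β=17 → FL=S FR=W RL=W RR=S
t=7: phase=(16,4,4,16) vs β=17 → FL=S FR=S RL=S RR=S
t=8: phase=(17,5,5,17) vs β=17 → FL=W FR=S RL=S RR=W
t=31: phase=(16,4,4,16) vs β=17 → FL=S FR=S RL=S RR=S
t=47: phase=(8,20,20,8) vs β=17 → FL=S FR=W RL=W RR=S


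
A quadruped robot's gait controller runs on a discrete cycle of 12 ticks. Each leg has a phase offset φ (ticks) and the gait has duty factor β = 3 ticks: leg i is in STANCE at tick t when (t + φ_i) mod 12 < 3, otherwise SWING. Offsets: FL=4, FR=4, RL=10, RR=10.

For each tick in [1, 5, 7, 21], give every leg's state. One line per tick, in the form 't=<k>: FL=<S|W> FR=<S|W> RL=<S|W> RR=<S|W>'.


t=1: phase=(5,5,11,11) vs β=3 → FL=W FR=W RL=W RR=W
t=5: phase=(9,9,3,3) vs β=3 → FL=W FR=W RL=W RR=W
t=7: phase=(11,11,5,5) vs β=3 → FL=W FR=W RL=W RR=W
t=21: phase=(1,1,7,7) vs β=3 → FL=S FR=S RL=W RR=W

t=1: FL=W FR=W RL=W RR=W
t=5: FL=W FR=W RL=W RR=W
t=7: FL=W FR=W RL=W RR=W
t=21: FL=S FR=S RL=W RR=W


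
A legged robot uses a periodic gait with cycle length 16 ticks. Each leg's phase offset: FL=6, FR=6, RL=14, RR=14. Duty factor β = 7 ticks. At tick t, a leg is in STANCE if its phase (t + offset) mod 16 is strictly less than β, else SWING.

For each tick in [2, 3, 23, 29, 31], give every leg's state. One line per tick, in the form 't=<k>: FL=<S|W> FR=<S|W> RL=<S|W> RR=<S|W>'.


t=2: phase=(8,8,0,0) vs β=7 → FL=W FR=W RL=S RR=S
t=3: phase=(9,9,1,1) vs β=7 → FL=W FR=W RL=S RR=S
t=23: phase=(13,13,5,5) vs β=7 → FL=W FR=W RL=S RR=S
t=29: phase=(3,3,11,11) vs β=7 → FL=S FR=S RL=W RR=W
t=31: phase=(5,5,13,13) vs β=7 → FL=S FR=S RL=W RR=W

t=2: FL=W FR=W RL=S RR=S
t=3: FL=W FR=W RL=S RR=S
t=23: FL=W FR=W RL=S RR=S
t=29: FL=S FR=S RL=W RR=W
t=31: FL=S FR=S RL=W RR=W


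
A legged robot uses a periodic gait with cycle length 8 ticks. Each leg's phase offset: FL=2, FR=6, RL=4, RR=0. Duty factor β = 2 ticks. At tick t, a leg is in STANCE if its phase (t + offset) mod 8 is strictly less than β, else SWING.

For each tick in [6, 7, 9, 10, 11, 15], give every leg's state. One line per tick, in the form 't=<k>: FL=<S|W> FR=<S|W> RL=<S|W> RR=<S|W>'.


t=6: phase=(0,4,2,6) vs β=2 → FL=S FR=W RL=W RR=W
t=7: phase=(1,5,3,7) vs β=2 → FL=S FR=W RL=W RR=W
t=9: phase=(3,7,5,1) vs β=2 → FL=W FR=W RL=W RR=S
t=10: phase=(4,0,6,2) vs β=2 → FL=W FR=S RL=W RR=W
t=11: phase=(5,1,7,3) vs β=2 → FL=W FR=S RL=W RR=W
t=15: phase=(1,5,3,7) vs β=2 → FL=S FR=W RL=W RR=W

t=6: FL=S FR=W RL=W RR=W
t=7: FL=S FR=W RL=W RR=W
t=9: FL=W FR=W RL=W RR=S
t=10: FL=W FR=S RL=W RR=W
t=11: FL=W FR=S RL=W RR=W
t=15: FL=S FR=W RL=W RR=W


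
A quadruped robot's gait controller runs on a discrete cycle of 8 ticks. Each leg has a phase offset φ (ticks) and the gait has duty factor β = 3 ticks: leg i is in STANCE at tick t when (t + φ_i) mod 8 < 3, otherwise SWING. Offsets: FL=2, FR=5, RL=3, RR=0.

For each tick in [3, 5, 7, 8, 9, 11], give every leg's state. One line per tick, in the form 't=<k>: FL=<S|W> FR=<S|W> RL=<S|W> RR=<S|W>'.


t=3: phase=(5,0,6,3) vs β=3 → FL=W FR=S RL=W RR=W
t=5: phase=(7,2,0,5) vs β=3 → FL=W FR=S RL=S RR=W
t=7: phase=(1,4,2,7) vs β=3 → FL=S FR=W RL=S RR=W
t=8: phase=(2,5,3,0) vs β=3 → FL=S FR=W RL=W RR=S
t=9: phase=(3,6,4,1) vs β=3 → FL=W FR=W RL=W RR=S
t=11: phase=(5,0,6,3) vs β=3 → FL=W FR=S RL=W RR=W

t=3: FL=W FR=S RL=W RR=W
t=5: FL=W FR=S RL=S RR=W
t=7: FL=S FR=W RL=S RR=W
t=8: FL=S FR=W RL=W RR=S
t=9: FL=W FR=W RL=W RR=S
t=11: FL=W FR=S RL=W RR=W


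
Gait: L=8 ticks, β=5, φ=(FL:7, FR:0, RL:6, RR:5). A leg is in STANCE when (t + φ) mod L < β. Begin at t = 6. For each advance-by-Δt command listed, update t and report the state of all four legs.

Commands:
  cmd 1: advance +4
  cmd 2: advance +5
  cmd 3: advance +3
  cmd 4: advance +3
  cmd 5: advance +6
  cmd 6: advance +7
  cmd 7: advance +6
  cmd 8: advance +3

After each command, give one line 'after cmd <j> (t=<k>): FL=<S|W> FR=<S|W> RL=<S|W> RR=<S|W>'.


after cmd 1 (t=10): FL=S FR=S RL=S RR=W
after cmd 2 (t=15): FL=W FR=W RL=W RR=S
after cmd 3 (t=18): FL=S FR=S RL=S RR=W
after cmd 4 (t=21): FL=S FR=W RL=S RR=S
after cmd 5 (t=27): FL=S FR=S RL=S RR=S
after cmd 6 (t=34): FL=S FR=S RL=S RR=W
after cmd 7 (t=40): FL=W FR=S RL=W RR=W
after cmd 8 (t=43): FL=S FR=S RL=S RR=S

start t=6: FL=W FR=W RL=S RR=S
cmd 1: advance +4 → t=10, phase=(1,2,0,7) → FL=S FR=S RL=S RR=W
cmd 2: advance +5 → t=15, phase=(6,7,5,4) → FL=W FR=W RL=W RR=S
cmd 3: advance +3 → t=18, phase=(1,2,0,7) → FL=S FR=S RL=S RR=W
cmd 4: advance +3 → t=21, phase=(4,5,3,2) → FL=S FR=W RL=S RR=S
cmd 5: advance +6 → t=27, phase=(2,3,1,0) → FL=S FR=S RL=S RR=S
cmd 6: advance +7 → t=34, phase=(1,2,0,7) → FL=S FR=S RL=S RR=W
cmd 7: advance +6 → t=40, phase=(7,0,6,5) → FL=W FR=S RL=W RR=W
cmd 8: advance +3 → t=43, phase=(2,3,1,0) → FL=S FR=S RL=S RR=S


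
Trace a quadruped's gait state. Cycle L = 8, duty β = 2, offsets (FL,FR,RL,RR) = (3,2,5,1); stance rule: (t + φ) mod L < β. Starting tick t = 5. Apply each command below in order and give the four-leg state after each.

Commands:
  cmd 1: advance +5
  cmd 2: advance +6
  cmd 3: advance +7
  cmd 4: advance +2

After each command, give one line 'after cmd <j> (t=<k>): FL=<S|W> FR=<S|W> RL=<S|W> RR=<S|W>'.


start t=5: FL=S FR=W RL=W RR=W
cmd 1: advance +5 → t=10, phase=(5,4,7,3) → FL=W FR=W RL=W RR=W
cmd 2: advance +6 → t=16, phase=(3,2,5,1) → FL=W FR=W RL=W RR=S
cmd 3: advance +7 → t=23, phase=(2,1,4,0) → FL=W FR=S RL=W RR=S
cmd 4: advance +2 → t=25, phase=(4,3,6,2) → FL=W FR=W RL=W RR=W

after cmd 1 (t=10): FL=W FR=W RL=W RR=W
after cmd 2 (t=16): FL=W FR=W RL=W RR=S
after cmd 3 (t=23): FL=W FR=S RL=W RR=S
after cmd 4 (t=25): FL=W FR=W RL=W RR=W


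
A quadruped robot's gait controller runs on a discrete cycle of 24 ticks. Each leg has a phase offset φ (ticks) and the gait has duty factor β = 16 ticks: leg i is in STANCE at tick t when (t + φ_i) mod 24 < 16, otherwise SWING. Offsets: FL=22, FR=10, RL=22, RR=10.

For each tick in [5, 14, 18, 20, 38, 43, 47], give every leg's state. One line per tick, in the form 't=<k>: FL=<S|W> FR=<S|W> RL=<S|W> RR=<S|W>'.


t=5: FL=S FR=S RL=S RR=S
t=14: FL=S FR=S RL=S RR=S
t=18: FL=W FR=S RL=W RR=S
t=20: FL=W FR=S RL=W RR=S
t=38: FL=S FR=S RL=S RR=S
t=43: FL=W FR=S RL=W RR=S
t=47: FL=W FR=S RL=W RR=S

t=5: phase=(3,15,3,15) vs β=16 → FL=S FR=S RL=S RR=S
t=14: phase=(12,0,12,0) vs β=16 → FL=S FR=S RL=S RR=S
t=18: phase=(16,4,16,4) vs β=16 → FL=W FR=S RL=W RR=S
t=20: phase=(18,6,18,6) vs β=16 → FL=W FR=S RL=W RR=S
t=38: phase=(12,0,12,0) vs β=16 → FL=S FR=S RL=S RR=S
t=43: phase=(17,5,17,5) vs β=16 → FL=W FR=S RL=W RR=S
t=47: phase=(21,9,21,9) vs β=16 → FL=W FR=S RL=W RR=S


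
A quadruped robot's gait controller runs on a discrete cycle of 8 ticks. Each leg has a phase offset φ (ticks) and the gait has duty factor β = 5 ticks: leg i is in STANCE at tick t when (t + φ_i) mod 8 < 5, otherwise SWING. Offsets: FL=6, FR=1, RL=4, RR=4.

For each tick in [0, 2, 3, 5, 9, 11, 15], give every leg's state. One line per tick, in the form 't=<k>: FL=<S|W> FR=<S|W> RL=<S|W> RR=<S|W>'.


t=0: FL=W FR=S RL=S RR=S
t=2: FL=S FR=S RL=W RR=W
t=3: FL=S FR=S RL=W RR=W
t=5: FL=S FR=W RL=S RR=S
t=9: FL=W FR=S RL=W RR=W
t=11: FL=S FR=S RL=W RR=W
t=15: FL=W FR=S RL=S RR=S

t=0: phase=(6,1,4,4) vs β=5 → FL=W FR=S RL=S RR=S
t=2: phase=(0,3,6,6) vs β=5 → FL=S FR=S RL=W RR=W
t=3: phase=(1,4,7,7) vs β=5 → FL=S FR=S RL=W RR=W
t=5: phase=(3,6,1,1) vs β=5 → FL=S FR=W RL=S RR=S
t=9: phase=(7,2,5,5) vs β=5 → FL=W FR=S RL=W RR=W
t=11: phase=(1,4,7,7) vs β=5 → FL=S FR=S RL=W RR=W
t=15: phase=(5,0,3,3) vs β=5 → FL=W FR=S RL=S RR=S


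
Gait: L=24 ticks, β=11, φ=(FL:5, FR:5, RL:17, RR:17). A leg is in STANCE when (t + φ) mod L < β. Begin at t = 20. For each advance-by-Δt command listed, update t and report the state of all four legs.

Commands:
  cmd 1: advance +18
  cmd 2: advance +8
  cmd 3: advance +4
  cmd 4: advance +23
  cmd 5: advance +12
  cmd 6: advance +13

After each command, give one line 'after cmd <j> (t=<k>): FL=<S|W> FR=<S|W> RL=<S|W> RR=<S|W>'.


start t=20: FL=S FR=S RL=W RR=W
cmd 1: advance +18 → t=38, phase=(19,19,7,7) → FL=W FR=W RL=S RR=S
cmd 2: advance +8 → t=46, phase=(3,3,15,15) → FL=S FR=S RL=W RR=W
cmd 3: advance +4 → t=50, phase=(7,7,19,19) → FL=S FR=S RL=W RR=W
cmd 4: advance +23 → t=73, phase=(6,6,18,18) → FL=S FR=S RL=W RR=W
cmd 5: advance +12 → t=85, phase=(18,18,6,6) → FL=W FR=W RL=S RR=S
cmd 6: advance +13 → t=98, phase=(7,7,19,19) → FL=S FR=S RL=W RR=W

after cmd 1 (t=38): FL=W FR=W RL=S RR=S
after cmd 2 (t=46): FL=S FR=S RL=W RR=W
after cmd 3 (t=50): FL=S FR=S RL=W RR=W
after cmd 4 (t=73): FL=S FR=S RL=W RR=W
after cmd 5 (t=85): FL=W FR=W RL=S RR=S
after cmd 6 (t=98): FL=S FR=S RL=W RR=W


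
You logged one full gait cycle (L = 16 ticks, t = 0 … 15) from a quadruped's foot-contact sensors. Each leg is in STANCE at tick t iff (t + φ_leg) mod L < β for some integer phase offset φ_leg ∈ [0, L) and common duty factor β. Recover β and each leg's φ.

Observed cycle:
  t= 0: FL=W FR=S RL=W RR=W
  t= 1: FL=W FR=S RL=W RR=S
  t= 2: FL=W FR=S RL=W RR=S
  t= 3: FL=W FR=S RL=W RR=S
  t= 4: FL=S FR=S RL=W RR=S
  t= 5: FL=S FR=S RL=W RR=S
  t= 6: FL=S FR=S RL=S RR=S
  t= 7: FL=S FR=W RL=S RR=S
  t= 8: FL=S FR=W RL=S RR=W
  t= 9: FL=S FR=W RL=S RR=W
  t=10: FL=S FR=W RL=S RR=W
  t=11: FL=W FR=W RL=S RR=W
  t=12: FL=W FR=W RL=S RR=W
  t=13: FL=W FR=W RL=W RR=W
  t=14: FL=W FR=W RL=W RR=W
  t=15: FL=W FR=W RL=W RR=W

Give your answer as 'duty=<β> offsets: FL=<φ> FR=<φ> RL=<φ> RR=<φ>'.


duty=7 offsets: FL=12 FR=0 RL=10 RR=15

duty β = stance ticks per leg = 7
FL: stance ticks = 7; W→S at t=4 → φ=12
FR: stance ticks = 7; W→S at t=0 → φ=0
RL: stance ticks = 7; W→S at t=6 → φ=10
RR: stance ticks = 7; W→S at t=1 → φ=15


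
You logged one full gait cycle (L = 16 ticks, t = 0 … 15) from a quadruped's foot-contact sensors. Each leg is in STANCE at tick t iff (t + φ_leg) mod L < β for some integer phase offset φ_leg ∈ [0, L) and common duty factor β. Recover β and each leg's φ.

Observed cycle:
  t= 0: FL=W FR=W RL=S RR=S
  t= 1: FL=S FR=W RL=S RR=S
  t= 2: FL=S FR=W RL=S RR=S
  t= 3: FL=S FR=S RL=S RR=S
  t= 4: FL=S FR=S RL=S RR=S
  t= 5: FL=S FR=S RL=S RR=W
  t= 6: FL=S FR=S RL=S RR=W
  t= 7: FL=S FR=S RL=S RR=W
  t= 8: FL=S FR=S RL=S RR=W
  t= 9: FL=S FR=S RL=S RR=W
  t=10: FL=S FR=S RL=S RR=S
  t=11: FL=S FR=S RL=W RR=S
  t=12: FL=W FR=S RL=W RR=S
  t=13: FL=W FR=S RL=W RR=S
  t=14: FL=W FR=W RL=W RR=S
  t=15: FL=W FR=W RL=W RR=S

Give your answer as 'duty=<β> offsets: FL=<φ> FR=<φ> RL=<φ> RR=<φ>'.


duty β = stance ticks per leg = 11
FL: stance ticks = 11; W→S at t=1 → φ=15
FR: stance ticks = 11; W→S at t=3 → φ=13
RL: stance ticks = 11; W→S at t=0 → φ=0
RR: stance ticks = 11; W→S at t=10 → φ=6

duty=11 offsets: FL=15 FR=13 RL=0 RR=6


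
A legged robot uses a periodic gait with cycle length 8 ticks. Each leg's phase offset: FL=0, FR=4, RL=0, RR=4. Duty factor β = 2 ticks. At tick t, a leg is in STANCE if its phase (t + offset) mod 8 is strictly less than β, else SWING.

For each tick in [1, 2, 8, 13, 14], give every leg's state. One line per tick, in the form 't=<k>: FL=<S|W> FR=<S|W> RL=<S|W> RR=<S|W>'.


t=1: phase=(1,5,1,5) vs β=2 → FL=S FR=W RL=S RR=W
t=2: phase=(2,6,2,6) vs β=2 → FL=W FR=W RL=W RR=W
t=8: phase=(0,4,0,4) vs β=2 → FL=S FR=W RL=S RR=W
t=13: phase=(5,1,5,1) vs β=2 → FL=W FR=S RL=W RR=S
t=14: phase=(6,2,6,2) vs β=2 → FL=W FR=W RL=W RR=W

t=1: FL=S FR=W RL=S RR=W
t=2: FL=W FR=W RL=W RR=W
t=8: FL=S FR=W RL=S RR=W
t=13: FL=W FR=S RL=W RR=S
t=14: FL=W FR=W RL=W RR=W


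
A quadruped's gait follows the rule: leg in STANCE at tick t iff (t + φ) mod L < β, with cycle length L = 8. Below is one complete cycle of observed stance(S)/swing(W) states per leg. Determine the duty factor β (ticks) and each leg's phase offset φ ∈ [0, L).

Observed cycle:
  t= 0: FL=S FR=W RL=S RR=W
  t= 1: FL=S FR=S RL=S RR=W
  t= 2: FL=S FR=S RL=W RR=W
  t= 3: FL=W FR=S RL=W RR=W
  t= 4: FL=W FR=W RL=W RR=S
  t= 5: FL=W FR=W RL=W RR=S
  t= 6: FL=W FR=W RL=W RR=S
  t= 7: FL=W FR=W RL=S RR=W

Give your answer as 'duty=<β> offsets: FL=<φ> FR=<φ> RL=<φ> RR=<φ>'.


duty=3 offsets: FL=0 FR=7 RL=1 RR=4

duty β = stance ticks per leg = 3
FL: stance ticks = 3; W→S at t=0 → φ=0
FR: stance ticks = 3; W→S at t=1 → φ=7
RL: stance ticks = 3; W→S at t=7 → φ=1
RR: stance ticks = 3; W→S at t=4 → φ=4


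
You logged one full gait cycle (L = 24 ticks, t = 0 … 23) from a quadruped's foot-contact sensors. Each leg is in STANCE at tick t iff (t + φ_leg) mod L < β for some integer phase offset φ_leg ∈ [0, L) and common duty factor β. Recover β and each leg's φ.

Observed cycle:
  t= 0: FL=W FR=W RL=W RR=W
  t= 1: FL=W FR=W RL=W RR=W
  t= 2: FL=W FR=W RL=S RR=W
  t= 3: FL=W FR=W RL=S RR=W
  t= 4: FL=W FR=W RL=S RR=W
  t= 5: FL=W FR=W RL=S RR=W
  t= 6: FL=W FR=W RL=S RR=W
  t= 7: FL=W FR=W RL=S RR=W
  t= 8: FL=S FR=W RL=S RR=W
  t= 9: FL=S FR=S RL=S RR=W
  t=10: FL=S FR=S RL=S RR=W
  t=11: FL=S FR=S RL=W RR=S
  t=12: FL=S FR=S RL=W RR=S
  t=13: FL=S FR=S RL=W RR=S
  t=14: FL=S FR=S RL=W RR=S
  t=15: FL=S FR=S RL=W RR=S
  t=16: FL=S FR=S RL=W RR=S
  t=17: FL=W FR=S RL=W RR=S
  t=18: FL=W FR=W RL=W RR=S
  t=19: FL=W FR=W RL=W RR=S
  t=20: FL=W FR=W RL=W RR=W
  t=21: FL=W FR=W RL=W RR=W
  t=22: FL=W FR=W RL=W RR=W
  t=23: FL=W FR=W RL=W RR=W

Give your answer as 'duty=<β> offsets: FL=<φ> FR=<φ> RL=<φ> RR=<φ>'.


duty β = stance ticks per leg = 9
FL: stance ticks = 9; W→S at t=8 → φ=16
FR: stance ticks = 9; W→S at t=9 → φ=15
RL: stance ticks = 9; W→S at t=2 → φ=22
RR: stance ticks = 9; W→S at t=11 → φ=13

duty=9 offsets: FL=16 FR=15 RL=22 RR=13


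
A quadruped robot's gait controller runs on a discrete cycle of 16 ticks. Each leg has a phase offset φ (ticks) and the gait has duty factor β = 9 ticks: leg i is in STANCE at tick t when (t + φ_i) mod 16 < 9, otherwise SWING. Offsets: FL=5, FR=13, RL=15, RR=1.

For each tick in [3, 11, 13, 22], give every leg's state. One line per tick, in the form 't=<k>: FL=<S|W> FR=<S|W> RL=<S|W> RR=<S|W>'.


t=3: phase=(8,0,2,4) vs β=9 → FL=S FR=S RL=S RR=S
t=11: phase=(0,8,10,12) vs β=9 → FL=S FR=S RL=W RR=W
t=13: phase=(2,10,12,14) vs β=9 → FL=S FR=W RL=W RR=W
t=22: phase=(11,3,5,7) vs β=9 → FL=W FR=S RL=S RR=S

t=3: FL=S FR=S RL=S RR=S
t=11: FL=S FR=S RL=W RR=W
t=13: FL=S FR=W RL=W RR=W
t=22: FL=W FR=S RL=S RR=S


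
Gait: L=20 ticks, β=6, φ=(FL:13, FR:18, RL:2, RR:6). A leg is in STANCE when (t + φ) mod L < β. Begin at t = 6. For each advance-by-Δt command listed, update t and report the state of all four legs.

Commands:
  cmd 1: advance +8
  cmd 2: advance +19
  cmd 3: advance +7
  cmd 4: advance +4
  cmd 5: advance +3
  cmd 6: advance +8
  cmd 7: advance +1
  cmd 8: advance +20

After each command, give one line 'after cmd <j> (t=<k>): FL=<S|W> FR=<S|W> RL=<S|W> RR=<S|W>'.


start t=6: FL=W FR=S RL=W RR=W
cmd 1: advance +8 → t=14, phase=(7,12,16,0) → FL=W FR=W RL=W RR=S
cmd 2: advance +19 → t=33, phase=(6,11,15,19) → FL=W FR=W RL=W RR=W
cmd 3: advance +7 → t=40, phase=(13,18,2,6) → FL=W FR=W RL=S RR=W
cmd 4: advance +4 → t=44, phase=(17,2,6,10) → FL=W FR=S RL=W RR=W
cmd 5: advance +3 → t=47, phase=(0,5,9,13) → FL=S FR=S RL=W RR=W
cmd 6: advance +8 → t=55, phase=(8,13,17,1) → FL=W FR=W RL=W RR=S
cmd 7: advance +1 → t=56, phase=(9,14,18,2) → FL=W FR=W RL=W RR=S
cmd 8: advance +20 → t=76, phase=(9,14,18,2) → FL=W FR=W RL=W RR=S

after cmd 1 (t=14): FL=W FR=W RL=W RR=S
after cmd 2 (t=33): FL=W FR=W RL=W RR=W
after cmd 3 (t=40): FL=W FR=W RL=S RR=W
after cmd 4 (t=44): FL=W FR=S RL=W RR=W
after cmd 5 (t=47): FL=S FR=S RL=W RR=W
after cmd 6 (t=55): FL=W FR=W RL=W RR=S
after cmd 7 (t=56): FL=W FR=W RL=W RR=S
after cmd 8 (t=76): FL=W FR=W RL=W RR=S


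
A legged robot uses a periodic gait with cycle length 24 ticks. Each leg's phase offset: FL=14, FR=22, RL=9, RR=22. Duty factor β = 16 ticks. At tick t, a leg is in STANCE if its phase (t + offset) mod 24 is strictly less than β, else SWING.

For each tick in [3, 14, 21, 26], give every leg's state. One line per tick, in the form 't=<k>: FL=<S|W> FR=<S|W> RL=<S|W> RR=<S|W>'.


t=3: FL=W FR=S RL=S RR=S
t=14: FL=S FR=S RL=W RR=S
t=21: FL=S FR=W RL=S RR=W
t=26: FL=W FR=S RL=S RR=S

t=3: phase=(17,1,12,1) vs β=16 → FL=W FR=S RL=S RR=S
t=14: phase=(4,12,23,12) vs β=16 → FL=S FR=S RL=W RR=S
t=21: phase=(11,19,6,19) vs β=16 → FL=S FR=W RL=S RR=W
t=26: phase=(16,0,11,0) vs β=16 → FL=W FR=S RL=S RR=S


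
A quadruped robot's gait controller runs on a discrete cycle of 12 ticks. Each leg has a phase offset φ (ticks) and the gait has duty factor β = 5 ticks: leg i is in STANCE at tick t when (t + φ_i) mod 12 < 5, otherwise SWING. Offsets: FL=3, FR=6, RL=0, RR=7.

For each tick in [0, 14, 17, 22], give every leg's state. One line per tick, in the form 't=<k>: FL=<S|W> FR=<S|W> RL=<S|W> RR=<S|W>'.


t=0: phase=(3,6,0,7) vs β=5 → FL=S FR=W RL=S RR=W
t=14: phase=(5,8,2,9) vs β=5 → FL=W FR=W RL=S RR=W
t=17: phase=(8,11,5,0) vs β=5 → FL=W FR=W RL=W RR=S
t=22: phase=(1,4,10,5) vs β=5 → FL=S FR=S RL=W RR=W

t=0: FL=S FR=W RL=S RR=W
t=14: FL=W FR=W RL=S RR=W
t=17: FL=W FR=W RL=W RR=S
t=22: FL=S FR=S RL=W RR=W
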